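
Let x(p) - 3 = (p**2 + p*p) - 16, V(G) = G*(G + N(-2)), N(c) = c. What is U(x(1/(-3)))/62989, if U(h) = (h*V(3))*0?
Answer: 0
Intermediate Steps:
V(G) = G*(-2 + G) (V(G) = G*(G - 2) = G*(-2 + G))
x(p) = -13 + 2*p**2 (x(p) = 3 + ((p**2 + p*p) - 16) = 3 + ((p**2 + p**2) - 16) = 3 + (2*p**2 - 16) = 3 + (-16 + 2*p**2) = -13 + 2*p**2)
U(h) = 0 (U(h) = (h*(3*(-2 + 3)))*0 = (h*(3*1))*0 = (h*3)*0 = (3*h)*0 = 0)
U(x(1/(-3)))/62989 = 0/62989 = 0*(1/62989) = 0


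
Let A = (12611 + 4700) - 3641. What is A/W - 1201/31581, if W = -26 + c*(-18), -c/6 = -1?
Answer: -215936602/2115927 ≈ -102.05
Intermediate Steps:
c = 6 (c = -6*(-1) = 6)
A = 13670 (A = 17311 - 3641 = 13670)
W = -134 (W = -26 + 6*(-18) = -26 - 108 = -134)
A/W - 1201/31581 = 13670/(-134) - 1201/31581 = 13670*(-1/134) - 1201*1/31581 = -6835/67 - 1201/31581 = -215936602/2115927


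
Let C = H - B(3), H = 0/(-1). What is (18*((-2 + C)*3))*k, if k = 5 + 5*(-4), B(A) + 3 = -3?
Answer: -3240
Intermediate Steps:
H = 0 (H = 0*(-1) = 0)
B(A) = -6 (B(A) = -3 - 3 = -6)
C = 6 (C = 0 - 1*(-6) = 0 + 6 = 6)
k = -15 (k = 5 - 20 = -15)
(18*((-2 + C)*3))*k = (18*((-2 + 6)*3))*(-15) = (18*(4*3))*(-15) = (18*12)*(-15) = 216*(-15) = -3240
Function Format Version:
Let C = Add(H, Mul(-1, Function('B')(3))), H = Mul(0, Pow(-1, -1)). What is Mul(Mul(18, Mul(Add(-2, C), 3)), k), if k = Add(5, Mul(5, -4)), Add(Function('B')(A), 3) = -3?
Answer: -3240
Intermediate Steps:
H = 0 (H = Mul(0, -1) = 0)
Function('B')(A) = -6 (Function('B')(A) = Add(-3, -3) = -6)
C = 6 (C = Add(0, Mul(-1, -6)) = Add(0, 6) = 6)
k = -15 (k = Add(5, -20) = -15)
Mul(Mul(18, Mul(Add(-2, C), 3)), k) = Mul(Mul(18, Mul(Add(-2, 6), 3)), -15) = Mul(Mul(18, Mul(4, 3)), -15) = Mul(Mul(18, 12), -15) = Mul(216, -15) = -3240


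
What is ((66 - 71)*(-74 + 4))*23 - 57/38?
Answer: 16097/2 ≈ 8048.5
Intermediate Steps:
((66 - 71)*(-74 + 4))*23 - 57/38 = -5*(-70)*23 - 57*1/38 = 350*23 - 3/2 = 8050 - 3/2 = 16097/2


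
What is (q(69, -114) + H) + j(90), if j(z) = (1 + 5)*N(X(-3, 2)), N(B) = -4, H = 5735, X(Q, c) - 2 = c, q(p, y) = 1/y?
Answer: 651053/114 ≈ 5711.0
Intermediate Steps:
X(Q, c) = 2 + c
j(z) = -24 (j(z) = (1 + 5)*(-4) = 6*(-4) = -24)
(q(69, -114) + H) + j(90) = (1/(-114) + 5735) - 24 = (-1/114 + 5735) - 24 = 653789/114 - 24 = 651053/114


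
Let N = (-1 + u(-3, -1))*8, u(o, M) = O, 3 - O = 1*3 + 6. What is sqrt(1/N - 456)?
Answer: I*sqrt(357518)/28 ≈ 21.355*I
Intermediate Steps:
O = -6 (O = 3 - (1*3 + 6) = 3 - (3 + 6) = 3 - 1*9 = 3 - 9 = -6)
u(o, M) = -6
N = -56 (N = (-1 - 6)*8 = -7*8 = -56)
sqrt(1/N - 456) = sqrt(1/(-56) - 456) = sqrt(-1/56 - 456) = sqrt(-25537/56) = I*sqrt(357518)/28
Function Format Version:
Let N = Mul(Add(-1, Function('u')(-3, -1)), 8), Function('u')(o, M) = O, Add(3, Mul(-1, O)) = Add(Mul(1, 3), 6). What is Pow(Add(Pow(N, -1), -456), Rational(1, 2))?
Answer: Mul(Rational(1, 28), I, Pow(357518, Rational(1, 2))) ≈ Mul(21.355, I)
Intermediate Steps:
O = -6 (O = Add(3, Mul(-1, Add(Mul(1, 3), 6))) = Add(3, Mul(-1, Add(3, 6))) = Add(3, Mul(-1, 9)) = Add(3, -9) = -6)
Function('u')(o, M) = -6
N = -56 (N = Mul(Add(-1, -6), 8) = Mul(-7, 8) = -56)
Pow(Add(Pow(N, -1), -456), Rational(1, 2)) = Pow(Add(Pow(-56, -1), -456), Rational(1, 2)) = Pow(Add(Rational(-1, 56), -456), Rational(1, 2)) = Pow(Rational(-25537, 56), Rational(1, 2)) = Mul(Rational(1, 28), I, Pow(357518, Rational(1, 2)))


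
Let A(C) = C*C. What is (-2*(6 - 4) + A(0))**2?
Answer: 16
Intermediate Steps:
A(C) = C**2
(-2*(6 - 4) + A(0))**2 = (-2*(6 - 4) + 0**2)**2 = (-2*2 + 0)**2 = (-4 + 0)**2 = (-4)**2 = 16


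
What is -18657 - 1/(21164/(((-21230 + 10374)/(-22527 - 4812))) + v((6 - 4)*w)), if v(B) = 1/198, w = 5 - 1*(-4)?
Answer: -133587997133571/7160207804 ≈ -18657.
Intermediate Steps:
w = 9 (w = 5 + 4 = 9)
v(B) = 1/198
-18657 - 1/(21164/(((-21230 + 10374)/(-22527 - 4812))) + v((6 - 4)*w)) = -18657 - 1/(21164/(((-21230 + 10374)/(-22527 - 4812))) + 1/198) = -18657 - 1/(21164/((-10856/(-27339))) + 1/198) = -18657 - 1/(21164/((-10856*(-1/27339))) + 1/198) = -18657 - 1/(21164/(10856/27339) + 1/198) = -18657 - 1/(21164*(27339/10856) + 1/198) = -18657 - 1/(144650649/2714 + 1/198) = -18657 - 1/7160207804/134343 = -18657 - 1*134343/7160207804 = -18657 - 134343/7160207804 = -133587997133571/7160207804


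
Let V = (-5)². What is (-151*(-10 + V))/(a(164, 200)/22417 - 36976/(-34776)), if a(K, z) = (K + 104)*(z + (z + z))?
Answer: -220716773235/802608974 ≈ -275.00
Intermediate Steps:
V = 25
a(K, z) = 3*z*(104 + K) (a(K, z) = (104 + K)*(z + 2*z) = (104 + K)*(3*z) = 3*z*(104 + K))
(-151*(-10 + V))/(a(164, 200)/22417 - 36976/(-34776)) = (-151*(-10 + 25))/((3*200*(104 + 164))/22417 - 36976/(-34776)) = (-151*15)/((3*200*268)*(1/22417) - 36976*(-1/34776)) = -2265/(160800*(1/22417) + 4622/4347) = -2265/(160800/22417 + 4622/4347) = -2265/802608974/97446699 = -2265*97446699/802608974 = -220716773235/802608974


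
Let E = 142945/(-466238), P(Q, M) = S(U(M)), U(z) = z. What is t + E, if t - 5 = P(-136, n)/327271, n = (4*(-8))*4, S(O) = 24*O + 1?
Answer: 6324931969/1350320146 ≈ 4.6840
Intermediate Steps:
S(O) = 1 + 24*O
n = -128 (n = -32*4 = -128)
P(Q, M) = 1 + 24*M
E = -1265/4126 (E = 142945*(-1/466238) = -1265/4126 ≈ -0.30659)
t = 1633284/327271 (t = 5 + (1 + 24*(-128))/327271 = 5 + (1 - 3072)*(1/327271) = 5 - 3071*1/327271 = 5 - 3071/327271 = 1633284/327271 ≈ 4.9906)
t + E = 1633284/327271 - 1265/4126 = 6324931969/1350320146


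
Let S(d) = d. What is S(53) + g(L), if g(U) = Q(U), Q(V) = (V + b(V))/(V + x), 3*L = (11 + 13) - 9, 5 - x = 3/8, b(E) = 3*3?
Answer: 599/11 ≈ 54.455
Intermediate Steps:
b(E) = 9
x = 37/8 (x = 5 - 3/8 = 37/8 ≈ 4.6250)
L = 5 (L = ((11 + 13) - 9)/3 = (24 - 9)/3 = (⅓)*15 = 5)
Q(V) = (9 + V)/(37/8 + V) (Q(V) = (V + 9)/(V + 37/8) = (9 + V)/(37/8 + V))
g(U) = 8*(9 + U)/(37 + 8*U)
S(53) + g(L) = 53 + 8*(9 + 5)/(37 + 8*5) = 53 + 8*14/(37 + 40) = 53 + 8*14/77 = 53 + 8*(1/77)*14 = 53 + 16/11 = 599/11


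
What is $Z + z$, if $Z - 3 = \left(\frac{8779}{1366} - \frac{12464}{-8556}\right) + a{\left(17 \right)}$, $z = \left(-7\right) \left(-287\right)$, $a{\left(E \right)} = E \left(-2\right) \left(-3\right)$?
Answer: $\frac{6199876373}{2921874} \approx 2121.9$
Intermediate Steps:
$a{\left(E \right)} = 6 E$ ($a{\left(E \right)} = - 2 E \left(-3\right) = 6 E$)
$z = 2009$
$Z = \frac{329831507}{2921874}$ ($Z = 3 + \left(\left(\frac{8779}{1366} - \frac{12464}{-8556}\right) + 6 \cdot 17\right) = 3 + \left(\left(8779 \cdot \frac{1}{1366} - - \frac{3116}{2139}\right) + 102\right) = 3 + \left(\left(\frac{8779}{1366} + \frac{3116}{2139}\right) + 102\right) = 3 + \left(\frac{23034737}{2921874} + 102\right) = 3 + \frac{321065885}{2921874} = \frac{329831507}{2921874} \approx 112.88$)
$Z + z = \frac{329831507}{2921874} + 2009 = \frac{6199876373}{2921874}$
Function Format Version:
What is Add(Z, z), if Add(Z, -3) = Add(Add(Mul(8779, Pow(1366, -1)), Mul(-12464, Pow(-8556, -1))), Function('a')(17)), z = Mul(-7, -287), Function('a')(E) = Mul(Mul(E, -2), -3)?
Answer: Rational(6199876373, 2921874) ≈ 2121.9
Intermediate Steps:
Function('a')(E) = Mul(6, E) (Function('a')(E) = Mul(Mul(-2, E), -3) = Mul(6, E))
z = 2009
Z = Rational(329831507, 2921874) (Z = Add(3, Add(Add(Mul(8779, Pow(1366, -1)), Mul(-12464, Pow(-8556, -1))), Mul(6, 17))) = Add(3, Add(Add(Mul(8779, Rational(1, 1366)), Mul(-12464, Rational(-1, 8556))), 102)) = Add(3, Add(Add(Rational(8779, 1366), Rational(3116, 2139)), 102)) = Add(3, Add(Rational(23034737, 2921874), 102)) = Add(3, Rational(321065885, 2921874)) = Rational(329831507, 2921874) ≈ 112.88)
Add(Z, z) = Add(Rational(329831507, 2921874), 2009) = Rational(6199876373, 2921874)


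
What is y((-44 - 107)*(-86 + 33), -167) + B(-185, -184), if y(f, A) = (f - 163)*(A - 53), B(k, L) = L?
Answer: -1724984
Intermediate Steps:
y(f, A) = (-163 + f)*(-53 + A)
y((-44 - 107)*(-86 + 33), -167) + B(-185, -184) = (8639 - 163*(-167) - 53*(-44 - 107)*(-86 + 33) - 167*(-44 - 107)*(-86 + 33)) - 184 = (8639 + 27221 - (-8003)*(-53) - (-25217)*(-53)) - 184 = (8639 + 27221 - 53*8003 - 167*8003) - 184 = (8639 + 27221 - 424159 - 1336501) - 184 = -1724800 - 184 = -1724984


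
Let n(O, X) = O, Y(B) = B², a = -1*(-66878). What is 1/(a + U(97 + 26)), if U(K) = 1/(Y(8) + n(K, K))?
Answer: 187/12506187 ≈ 1.4953e-5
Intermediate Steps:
a = 66878
U(K) = 1/(64 + K) (U(K) = 1/(8² + K) = 1/(64 + K))
1/(a + U(97 + 26)) = 1/(66878 + 1/(64 + (97 + 26))) = 1/(66878 + 1/(64 + 123)) = 1/(66878 + 1/187) = 1/(12506187/187) = 187/12506187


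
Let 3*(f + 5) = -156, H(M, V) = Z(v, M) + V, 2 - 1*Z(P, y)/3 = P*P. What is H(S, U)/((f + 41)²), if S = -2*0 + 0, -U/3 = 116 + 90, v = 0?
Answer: -153/64 ≈ -2.3906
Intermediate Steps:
U = -618 (U = -3*(116 + 90) = -3*206 = -618)
Z(P, y) = 6 - 3*P² (Z(P, y) = 6 - 3*P*P = 6 - 3*P²)
S = 0 (S = 0 + 0 = 0)
H(M, V) = 6 + V (H(M, V) = (6 - 3*0²) + V = (6 - 3*0) + V = (6 + 0) + V = 6 + V)
f = -57 (f = -5 + (⅓)*(-156) = -5 - 52 = -57)
H(S, U)/((f + 41)²) = (6 - 618)/((-57 + 41)²) = -612/((-16)²) = -612/256 = -612*1/256 = -153/64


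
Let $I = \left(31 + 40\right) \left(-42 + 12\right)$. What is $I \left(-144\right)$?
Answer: $306720$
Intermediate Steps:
$I = -2130$ ($I = 71 \left(-30\right) = -2130$)
$I \left(-144\right) = \left(-2130\right) \left(-144\right) = 306720$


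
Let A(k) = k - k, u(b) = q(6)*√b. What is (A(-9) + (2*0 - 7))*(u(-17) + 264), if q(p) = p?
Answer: -1848 - 42*I*√17 ≈ -1848.0 - 173.17*I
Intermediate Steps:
u(b) = 6*√b
A(k) = 0
(A(-9) + (2*0 - 7))*(u(-17) + 264) = (0 + (2*0 - 7))*(6*√(-17) + 264) = (0 + (0 - 7))*(6*(I*√17) + 264) = (0 - 7)*(6*I*√17 + 264) = -7*(264 + 6*I*√17) = -1848 - 42*I*√17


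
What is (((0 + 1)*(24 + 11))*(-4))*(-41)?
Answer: 5740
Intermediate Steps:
(((0 + 1)*(24 + 11))*(-4))*(-41) = ((1*35)*(-4))*(-41) = (35*(-4))*(-41) = -140*(-41) = 5740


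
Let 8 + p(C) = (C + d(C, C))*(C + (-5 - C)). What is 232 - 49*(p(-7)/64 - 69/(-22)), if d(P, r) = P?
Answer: 10859/352 ≈ 30.849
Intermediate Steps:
p(C) = -8 - 10*C (p(C) = -8 + (C + C)*(C + (-5 - C)) = -8 + (2*C)*(-5) = -8 - 10*C)
232 - 49*(p(-7)/64 - 69/(-22)) = 232 - 49*((-8 - 10*(-7))/64 - 69/(-22)) = 232 - 49*((-8 + 70)*(1/64) - 69*(-1/22)) = 232 - 49*(62*(1/64) + 69/22) = 232 - 49*(31/32 + 69/22) = 232 - 49*1445/352 = 232 - 70805/352 = 10859/352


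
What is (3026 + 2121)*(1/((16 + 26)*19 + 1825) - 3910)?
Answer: -52787266563/2623 ≈ -2.0125e+7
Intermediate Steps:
(3026 + 2121)*(1/((16 + 26)*19 + 1825) - 3910) = 5147*(1/(42*19 + 1825) - 3910) = 5147*(1/(798 + 1825) - 3910) = 5147*(1/2623 - 3910) = 5147*(-10255929/2623) = -52787266563/2623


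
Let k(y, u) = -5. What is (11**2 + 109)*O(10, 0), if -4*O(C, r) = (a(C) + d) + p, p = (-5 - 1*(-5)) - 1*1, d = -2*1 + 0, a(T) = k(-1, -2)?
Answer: 460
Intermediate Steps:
a(T) = -5
d = -2 (d = -2 + 0 = -2)
p = -1 (p = (-5 + 5) - 1 = 0 - 1 = -1)
O(C, r) = 2 (O(C, r) = -((-5 - 2) - 1)/4 = -(-7 - 1)/4 = -1/4*(-8) = 2)
(11**2 + 109)*O(10, 0) = (11**2 + 109)*2 = (121 + 109)*2 = 230*2 = 460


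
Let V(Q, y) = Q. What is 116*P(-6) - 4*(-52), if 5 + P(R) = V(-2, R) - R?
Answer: 92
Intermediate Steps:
P(R) = -7 - R (P(R) = -5 + (-2 - R) = -7 - R)
116*P(-6) - 4*(-52) = 116*(-7 - 1*(-6)) - 4*(-52) = 116*(-7 + 6) + 208 = 116*(-1) + 208 = -116 + 208 = 92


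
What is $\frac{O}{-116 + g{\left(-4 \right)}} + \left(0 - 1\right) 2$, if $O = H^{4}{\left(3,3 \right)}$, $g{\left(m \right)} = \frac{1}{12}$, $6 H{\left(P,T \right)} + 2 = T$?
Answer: $- \frac{300457}{150228} \approx -2.0$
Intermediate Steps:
$H{\left(P,T \right)} = - \frac{1}{3} + \frac{T}{6}$
$g{\left(m \right)} = \frac{1}{12}$
$O = \frac{1}{1296}$ ($O = \left(- \frac{1}{3} + \frac{1}{6} \cdot 3\right)^{4} = \left(- \frac{1}{3} + \frac{1}{2}\right)^{4} = \left(\frac{1}{6}\right)^{4} = \frac{1}{1296} \approx 0.0007716$)
$\frac{O}{-116 + g{\left(-4 \right)}} + \left(0 - 1\right) 2 = \frac{1}{1296 \left(-116 + \frac{1}{12}\right)} + \left(0 - 1\right) 2 = \frac{1}{1296 \left(- \frac{1391}{12}\right)} - 2 = \frac{1}{1296} \left(- \frac{12}{1391}\right) - 2 = - \frac{1}{150228} - 2 = - \frac{300457}{150228}$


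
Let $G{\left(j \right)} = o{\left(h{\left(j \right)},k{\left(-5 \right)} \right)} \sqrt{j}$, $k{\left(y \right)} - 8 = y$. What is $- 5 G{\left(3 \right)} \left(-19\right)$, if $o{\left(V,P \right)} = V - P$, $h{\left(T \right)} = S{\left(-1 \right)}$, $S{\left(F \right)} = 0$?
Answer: $- 285 \sqrt{3} \approx -493.63$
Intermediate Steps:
$h{\left(T \right)} = 0$
$k{\left(y \right)} = 8 + y$
$G{\left(j \right)} = - 3 \sqrt{j}$ ($G{\left(j \right)} = \left(0 - \left(8 - 5\right)\right) \sqrt{j} = \left(0 - 3\right) \sqrt{j} = - 3 \sqrt{j}$)
$- 5 G{\left(3 \right)} \left(-19\right) = - 5 \left(- 3 \sqrt{3}\right) \left(-19\right) = 15 \sqrt{3} \left(-19\right) = - 285 \sqrt{3}$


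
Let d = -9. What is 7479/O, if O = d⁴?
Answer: 277/243 ≈ 1.1399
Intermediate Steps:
O = 6561 (O = (-9)⁴ = 6561)
7479/O = 7479/6561 = 7479*(1/6561) = 277/243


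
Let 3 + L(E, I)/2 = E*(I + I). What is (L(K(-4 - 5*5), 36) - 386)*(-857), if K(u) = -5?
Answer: 952984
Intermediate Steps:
L(E, I) = -6 + 4*E*I (L(E, I) = -6 + 2*(E*(I + I)) = -6 + 2*(E*(2*I)) = -6 + 2*(2*E*I) = -6 + 4*E*I)
(L(K(-4 - 5*5), 36) - 386)*(-857) = ((-6 + 4*(-5)*36) - 386)*(-857) = ((-6 - 720) - 386)*(-857) = (-726 - 386)*(-857) = -1112*(-857) = 952984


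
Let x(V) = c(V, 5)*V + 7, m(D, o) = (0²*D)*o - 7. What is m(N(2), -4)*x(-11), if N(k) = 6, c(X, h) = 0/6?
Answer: -49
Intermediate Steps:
c(X, h) = 0 (c(X, h) = 0*(⅙) = 0)
m(D, o) = -7 (m(D, o) = (0*D)*o - 7 = 0*o - 7 = 0 - 7 = -7)
x(V) = 7 (x(V) = 0*V + 7 = 0 + 7 = 7)
m(N(2), -4)*x(-11) = -7*7 = -49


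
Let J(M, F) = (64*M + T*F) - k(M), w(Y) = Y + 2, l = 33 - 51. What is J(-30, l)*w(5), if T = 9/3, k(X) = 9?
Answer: -13881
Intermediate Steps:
l = -18
T = 3 (T = 9*(⅓) = 3)
w(Y) = 2 + Y
J(M, F) = -9 + 3*F + 64*M (J(M, F) = (64*M + 3*F) - 1*9 = (3*F + 64*M) - 9 = -9 + 3*F + 64*M)
J(-30, l)*w(5) = (-9 + 3*(-18) + 64*(-30))*(2 + 5) = (-9 - 54 - 1920)*7 = -1983*7 = -13881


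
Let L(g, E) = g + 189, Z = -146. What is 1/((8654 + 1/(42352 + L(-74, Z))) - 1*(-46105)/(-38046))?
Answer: 1615699482/13980305414239 ≈ 0.00011557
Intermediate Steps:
L(g, E) = 189 + g
1/((8654 + 1/(42352 + L(-74, Z))) - 1*(-46105)/(-38046)) = 1/((8654 + 1/(42352 + (189 - 74))) - 1*(-46105)/(-38046)) = 1/((8654 + 1/(42352 + 115)) + 46105*(-1/38046)) = 1/((8654 + 1/42467) - 46105/38046) = 1/(367509419/42467 - 46105/38046) = 1/(13980305414239/1615699482) = 1615699482/13980305414239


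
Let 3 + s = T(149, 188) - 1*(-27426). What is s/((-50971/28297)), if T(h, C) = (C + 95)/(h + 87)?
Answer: -183141324967/12029156 ≈ -15225.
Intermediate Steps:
T(h, C) = (95 + C)/(87 + h)
s = 6472111/236 (s = -3 + ((95 + 188)/(87 + 149) - 1*(-27426)) = -3 + (283/236 + 27426) = -3 + 6472819/236 = 6472111/236 ≈ 27424.)
s/((-50971/28297)) = 6472111/(236*((-50971/28297))) = 6472111/(236*((-50971*1/28297))) = 6472111/(236*(-50971/28297)) = (6472111/236)*(-28297/50971) = -183141324967/12029156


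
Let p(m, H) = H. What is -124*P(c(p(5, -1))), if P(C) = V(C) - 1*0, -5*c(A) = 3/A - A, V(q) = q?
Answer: -248/5 ≈ -49.600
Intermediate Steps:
c(A) = -3/(5*A) + A/5 (c(A) = -(3/A - A)/5 = -(-A + 3/A)/5 = -3/(5*A) + A/5)
P(C) = C (P(C) = C - 1*0 = C + 0 = C)
-124*P(c(p(5, -1))) = -124*(-3 + (-1)²)/(5*(-1)) = -124*(-1)*(-3 + 1)/5 = -124*(-1)*(-2)/5 = -124*⅖ = -248/5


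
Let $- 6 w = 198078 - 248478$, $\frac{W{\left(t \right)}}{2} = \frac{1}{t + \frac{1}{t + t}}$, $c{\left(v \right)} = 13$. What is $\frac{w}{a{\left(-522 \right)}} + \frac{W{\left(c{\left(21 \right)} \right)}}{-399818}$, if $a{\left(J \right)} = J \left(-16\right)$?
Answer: $\frac{1317732989}{1310203586} \approx 1.0057$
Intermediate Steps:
$W{\left(t \right)} = \frac{2}{t + \frac{1}{2 t}}$ ($W{\left(t \right)} = \frac{2}{t + \frac{1}{t + t}} = \frac{2}{t + \frac{1}{2 t}}$)
$a{\left(J \right)} = - 16 J$
$w = 8400$ ($w = - \frac{198078 - 248478}{6} = \left(- \frac{1}{6}\right) \left(-50400\right) = 8400$)
$\frac{w}{a{\left(-522 \right)}} + \frac{W{\left(c{\left(21 \right)} \right)}}{-399818} = \frac{8400}{\left(-16\right) \left(-522\right)} + \frac{4 \cdot 13 \frac{1}{1 + 2 \cdot 13^{2}}}{-399818} = \frac{8400}{8352} + 4 \cdot 13 \frac{1}{1 + 2 \cdot 169} \left(- \frac{1}{399818}\right) = 8400 \cdot \frac{1}{8352} + 4 \cdot 13 \frac{1}{1 + 338} \left(- \frac{1}{399818}\right) = \frac{175}{174} + 4 \cdot 13 \cdot \frac{1}{339} \left(- \frac{1}{399818}\right) = \frac{175}{174} + \frac{52}{339} \left(- \frac{1}{399818}\right) = \frac{175}{174} - \frac{26}{67769151} = \frac{1317732989}{1310203586}$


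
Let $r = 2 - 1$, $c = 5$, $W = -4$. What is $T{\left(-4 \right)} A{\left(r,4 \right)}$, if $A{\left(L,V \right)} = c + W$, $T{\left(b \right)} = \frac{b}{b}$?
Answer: $1$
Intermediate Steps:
$T{\left(b \right)} = 1$
$r = 1$
$A{\left(L,V \right)} = 1$ ($A{\left(L,V \right)} = 5 - 4 = 1$)
$T{\left(-4 \right)} A{\left(r,4 \right)} = 1 \cdot 1 = 1$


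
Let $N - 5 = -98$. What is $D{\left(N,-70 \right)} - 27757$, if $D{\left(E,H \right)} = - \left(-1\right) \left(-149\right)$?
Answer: $-27906$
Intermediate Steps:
$N = -93$ ($N = 5 - 98 = -93$)
$D{\left(E,H \right)} = -149$ ($D{\left(E,H \right)} = \left(-1\right) 149 = -149$)
$D{\left(N,-70 \right)} - 27757 = -149 - 27757 = -27906$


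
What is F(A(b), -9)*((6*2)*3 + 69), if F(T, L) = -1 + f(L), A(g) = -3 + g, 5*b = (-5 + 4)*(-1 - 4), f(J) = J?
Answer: -1050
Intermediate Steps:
b = 1 (b = ((-5 + 4)*(-1 - 4))/5 = (-1*(-5))/5 = (⅕)*5 = 1)
F(T, L) = -1 + L
F(A(b), -9)*((6*2)*3 + 69) = (-1 - 9)*((6*2)*3 + 69) = -10*(12*3 + 69) = -10*(36 + 69) = -10*105 = -1050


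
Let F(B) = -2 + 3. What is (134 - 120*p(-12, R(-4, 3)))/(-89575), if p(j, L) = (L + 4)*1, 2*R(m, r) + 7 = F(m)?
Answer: -14/89575 ≈ -0.00015629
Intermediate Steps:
F(B) = 1
R(m, r) = -3 (R(m, r) = -7/2 + (½)*1 = -7/2 + ½ = -3)
p(j, L) = 4 + L (p(j, L) = (4 + L)*1 = 4 + L)
(134 - 120*p(-12, R(-4, 3)))/(-89575) = (134 - 120*(4 - 3))/(-89575) = (134 - 120*1)*(-1/89575) = (134 - 120)*(-1/89575) = 14*(-1/89575) = -14/89575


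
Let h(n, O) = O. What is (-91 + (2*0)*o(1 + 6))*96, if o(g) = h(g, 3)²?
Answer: -8736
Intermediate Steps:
o(g) = 9 (o(g) = 3² = 9)
(-91 + (2*0)*o(1 + 6))*96 = (-91 + (2*0)*9)*96 = (-91 + 0*9)*96 = (-91 + 0)*96 = -91*96 = -8736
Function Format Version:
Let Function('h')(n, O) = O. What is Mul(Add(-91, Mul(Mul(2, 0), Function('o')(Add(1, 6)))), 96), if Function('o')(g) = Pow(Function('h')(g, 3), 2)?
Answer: -8736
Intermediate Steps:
Function('o')(g) = 9 (Function('o')(g) = Pow(3, 2) = 9)
Mul(Add(-91, Mul(Mul(2, 0), Function('o')(Add(1, 6)))), 96) = Mul(Add(-91, Mul(Mul(2, 0), 9)), 96) = Mul(Add(-91, Mul(0, 9)), 96) = Mul(Add(-91, 0), 96) = Mul(-91, 96) = -8736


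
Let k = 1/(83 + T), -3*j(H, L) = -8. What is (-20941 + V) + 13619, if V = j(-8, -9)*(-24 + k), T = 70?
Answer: -3390166/459 ≈ -7386.0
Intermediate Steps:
j(H, L) = 8/3 (j(H, L) = -1/3*(-8) = 8/3)
k = 1/153 (k = 1/(83 + 70) = 1/153 ≈ 0.0065359)
V = -29368/459 (V = 8*(-24 + 1/153)/3 = (8/3)*(-3671/153) = -29368/459 ≈ -63.983)
(-20941 + V) + 13619 = (-20941 - 29368/459) + 13619 = -9641287/459 + 13619 = -3390166/459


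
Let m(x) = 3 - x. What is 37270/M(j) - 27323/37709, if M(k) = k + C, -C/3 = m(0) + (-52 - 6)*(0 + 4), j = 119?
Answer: 691696046/15196727 ≈ 45.516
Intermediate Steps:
C = 687 (C = -3*((3 - 1*0) + (-52 - 6)*(0 + 4)) = -3*((3 + 0) - 58*4) = -3*(3 - 232) = -3*(-229) = 687)
M(k) = 687 + k (M(k) = k + 687 = 687 + k)
37270/M(j) - 27323/37709 = 37270/(687 + 119) - 27323/37709 = 37270/806 - 27323*1/37709 = 37270*(1/806) - 27323/37709 = 18635/403 - 27323/37709 = 691696046/15196727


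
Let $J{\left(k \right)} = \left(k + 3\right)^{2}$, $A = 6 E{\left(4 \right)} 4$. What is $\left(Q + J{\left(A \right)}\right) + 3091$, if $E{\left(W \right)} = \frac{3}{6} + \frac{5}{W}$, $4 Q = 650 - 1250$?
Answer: $4966$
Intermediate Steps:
$Q = -150$ ($Q = \frac{650 - 1250}{4} = \frac{1}{4} \left(-600\right) = -150$)
$E{\left(W \right)} = \frac{1}{2} + \frac{5}{W}$ ($E{\left(W \right)} = 3 \cdot \frac{1}{6} + \frac{5}{W} = \frac{1}{2} + \frac{5}{W}$)
$A = 42$ ($A = 6 \frac{10 + 4}{2 \cdot 4} \cdot 4 = 6 \cdot \frac{1}{2} \cdot \frac{1}{4} \cdot 14 \cdot 4 = 6 \cdot \frac{7}{4} \cdot 4 = \frac{21}{2} \cdot 4 = 42$)
$J{\left(k \right)} = \left(3 + k\right)^{2}$
$\left(Q + J{\left(A \right)}\right) + 3091 = \left(-150 + \left(3 + 42\right)^{2}\right) + 3091 = \left(-150 + 45^{2}\right) + 3091 = \left(-150 + 2025\right) + 3091 = 1875 + 3091 = 4966$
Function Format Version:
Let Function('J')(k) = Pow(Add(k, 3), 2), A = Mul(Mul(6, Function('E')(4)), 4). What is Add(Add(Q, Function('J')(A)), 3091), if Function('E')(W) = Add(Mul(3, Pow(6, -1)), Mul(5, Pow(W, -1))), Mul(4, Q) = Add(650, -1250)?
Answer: 4966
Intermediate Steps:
Q = -150 (Q = Mul(Rational(1, 4), Add(650, -1250)) = Mul(Rational(1, 4), -600) = -150)
Function('E')(W) = Add(Rational(1, 2), Mul(5, Pow(W, -1))) (Function('E')(W) = Add(Mul(3, Rational(1, 6)), Mul(5, Pow(W, -1))) = Add(Rational(1, 2), Mul(5, Pow(W, -1))))
A = 42 (A = Mul(Mul(6, Mul(Rational(1, 2), Pow(4, -1), Add(10, 4))), 4) = Mul(Mul(6, Mul(Rational(1, 2), Rational(1, 4), 14)), 4) = Mul(Mul(6, Rational(7, 4)), 4) = Mul(Rational(21, 2), 4) = 42)
Function('J')(k) = Pow(Add(3, k), 2)
Add(Add(Q, Function('J')(A)), 3091) = Add(Add(-150, Pow(Add(3, 42), 2)), 3091) = Add(Add(-150, Pow(45, 2)), 3091) = Add(Add(-150, 2025), 3091) = Add(1875, 3091) = 4966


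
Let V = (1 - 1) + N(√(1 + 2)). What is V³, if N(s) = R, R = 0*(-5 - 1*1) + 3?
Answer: 27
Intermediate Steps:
R = 3 (R = 0*(-5 - 1) + 3 = 0*(-6) + 3 = 0 + 3 = 3)
N(s) = 3
V = 3 (V = (1 - 1) + 3 = 0 + 3 = 3)
V³ = 3³ = 27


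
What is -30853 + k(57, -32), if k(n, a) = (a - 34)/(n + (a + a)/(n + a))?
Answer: -41992583/1361 ≈ -30854.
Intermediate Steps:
k(n, a) = (-34 + a)/(n + 2*a/(a + n)) (k(n, a) = (-34 + a)/(n + (2*a)/(a + n)) = (-34 + a)/(n + 2*a/(a + n)))
-30853 + k(57, -32) = -30853 + ((-32)² - 34*(-32) - 34*57 - 32*57)/(57² + 2*(-32) - 32*57) = -30853 + (1024 + 1088 - 1938 - 1824)/(3249 - 64 - 1824) = -30853 - 1650/1361 = -41992583/1361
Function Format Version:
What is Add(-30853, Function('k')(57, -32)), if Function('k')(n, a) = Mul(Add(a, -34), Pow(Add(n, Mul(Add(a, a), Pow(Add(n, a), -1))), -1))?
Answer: Rational(-41992583, 1361) ≈ -30854.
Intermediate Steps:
Function('k')(n, a) = Mul(Pow(Add(n, Mul(2, a, Pow(Add(a, n), -1))), -1), Add(-34, a)) (Function('k')(n, a) = Mul(Add(-34, a), Pow(Add(n, Mul(Mul(2, a), Pow(Add(a, n), -1))), -1)) = Mul(Add(-34, a), Pow(Add(n, Mul(2, a, Pow(Add(a, n), -1))), -1)) = Mul(Pow(Add(n, Mul(2, a, Pow(Add(a, n), -1))), -1), Add(-34, a)))
Add(-30853, Function('k')(57, -32)) = Add(-30853, Mul(Pow(Add(Pow(57, 2), Mul(2, -32), Mul(-32, 57)), -1), Add(Pow(-32, 2), Mul(-34, -32), Mul(-34, 57), Mul(-32, 57)))) = Add(-30853, Mul(Pow(Add(3249, -64, -1824), -1), Add(1024, 1088, -1938, -1824))) = Add(-30853, Mul(Pow(1361, -1), -1650)) = Add(-30853, Mul(Rational(1, 1361), -1650)) = Add(-30853, Rational(-1650, 1361)) = Rational(-41992583, 1361)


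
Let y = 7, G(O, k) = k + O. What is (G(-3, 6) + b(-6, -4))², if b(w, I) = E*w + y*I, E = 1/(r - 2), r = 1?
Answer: 361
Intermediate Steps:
E = -1 (E = 1/(1 - 2) = 1/(-1) = -1)
G(O, k) = O + k
b(w, I) = -w + 7*I
(G(-3, 6) + b(-6, -4))² = ((-3 + 6) + (-1*(-6) + 7*(-4)))² = (3 + (6 - 28))² = (3 - 22)² = (-19)² = 361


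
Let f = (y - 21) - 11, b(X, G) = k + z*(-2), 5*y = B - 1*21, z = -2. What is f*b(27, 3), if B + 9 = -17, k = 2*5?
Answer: -2898/5 ≈ -579.60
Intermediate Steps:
k = 10
B = -26 (B = -9 - 17 = -26)
y = -47/5 (y = (-26 - 1*21)/5 = (-26 - 21)/5 = (1/5)*(-47) = -47/5 ≈ -9.4000)
b(X, G) = 14 (b(X, G) = 10 - 2*(-2) = 10 + 4 = 14)
f = -207/5 (f = (-47/5 - 21) - 11 = -152/5 - 11 = -207/5 ≈ -41.400)
f*b(27, 3) = -207/5*14 = -2898/5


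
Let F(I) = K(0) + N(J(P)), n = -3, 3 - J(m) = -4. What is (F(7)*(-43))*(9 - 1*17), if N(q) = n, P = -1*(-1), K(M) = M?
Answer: -1032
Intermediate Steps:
P = 1
J(m) = 7 (J(m) = 3 - 1*(-4) = 3 + 4 = 7)
N(q) = -3
F(I) = -3 (F(I) = 0 - 3 = -3)
(F(7)*(-43))*(9 - 1*17) = (-3*(-43))*(9 - 1*17) = 129*(9 - 17) = 129*(-8) = -1032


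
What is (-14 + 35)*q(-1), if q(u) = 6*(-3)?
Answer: -378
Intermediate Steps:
q(u) = -18
(-14 + 35)*q(-1) = (-14 + 35)*(-18) = 21*(-18) = -378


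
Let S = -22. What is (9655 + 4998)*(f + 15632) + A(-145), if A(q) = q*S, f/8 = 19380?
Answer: 2500860006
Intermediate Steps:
f = 155040 (f = 8*19380 = 155040)
A(q) = -22*q (A(q) = q*(-22) = -22*q)
(9655 + 4998)*(f + 15632) + A(-145) = (9655 + 4998)*(155040 + 15632) - 22*(-145) = 14653*170672 + 3190 = 2500856816 + 3190 = 2500860006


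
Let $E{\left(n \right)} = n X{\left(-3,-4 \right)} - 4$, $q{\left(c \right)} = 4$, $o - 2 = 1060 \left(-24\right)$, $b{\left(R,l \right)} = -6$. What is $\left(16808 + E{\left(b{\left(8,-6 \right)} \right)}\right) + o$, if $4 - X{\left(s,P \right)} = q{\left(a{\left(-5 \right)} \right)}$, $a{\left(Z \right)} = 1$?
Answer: $-8634$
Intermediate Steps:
$o = -25438$ ($o = 2 + 1060 \left(-24\right) = 2 - 25440 = -25438$)
$X{\left(s,P \right)} = 0$ ($X{\left(s,P \right)} = 4 - 4 = 0$)
$E{\left(n \right)} = -4$ ($E{\left(n \right)} = n 0 - 4 = 0 - 4 = -4$)
$\left(16808 + E{\left(b{\left(8,-6 \right)} \right)}\right) + o = \left(16808 - 4\right) - 25438 = 16804 - 25438 = -8634$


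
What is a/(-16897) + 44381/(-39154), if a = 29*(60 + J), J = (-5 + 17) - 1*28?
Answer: -799866261/661585138 ≈ -1.2090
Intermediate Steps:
J = -16 (J = 12 - 28 = -16)
a = 1276 (a = 29*(60 - 16) = 29*44 = 1276)
a/(-16897) + 44381/(-39154) = 1276/(-16897) + 44381/(-39154) = 1276*(-1/16897) + 44381*(-1/39154) = -1276/16897 - 44381/39154 = -799866261/661585138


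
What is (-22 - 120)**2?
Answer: 20164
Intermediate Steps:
(-22 - 120)**2 = (-142)**2 = 20164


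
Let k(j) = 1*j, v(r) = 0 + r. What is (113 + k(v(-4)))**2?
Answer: 11881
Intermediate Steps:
v(r) = r
k(j) = j
(113 + k(v(-4)))**2 = (113 - 4)**2 = 109**2 = 11881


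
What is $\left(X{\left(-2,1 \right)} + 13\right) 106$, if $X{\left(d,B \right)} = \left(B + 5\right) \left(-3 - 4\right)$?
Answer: $-3074$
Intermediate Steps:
$X{\left(d,B \right)} = -35 - 7 B$ ($X{\left(d,B \right)} = \left(5 + B\right) \left(-3 - 4\right) = \left(5 + B\right) \left(-7\right) = -35 - 7 B$)
$\left(X{\left(-2,1 \right)} + 13\right) 106 = \left(\left(-35 - 7\right) + 13\right) 106 = \left(-42 + 13\right) 106 = \left(-29\right) 106 = -3074$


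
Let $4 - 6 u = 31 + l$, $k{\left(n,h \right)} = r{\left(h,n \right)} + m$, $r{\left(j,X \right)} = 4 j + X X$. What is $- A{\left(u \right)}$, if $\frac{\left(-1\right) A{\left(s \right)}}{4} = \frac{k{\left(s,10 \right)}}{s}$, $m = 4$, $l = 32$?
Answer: $- \frac{10130}{177} \approx -57.232$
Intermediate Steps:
$r{\left(j,X \right)} = X^{2} + 4 j$ ($r{\left(j,X \right)} = 4 j + X^{2} = X^{2} + 4 j$)
$k{\left(n,h \right)} = 4 + n^{2} + 4 h$ ($k{\left(n,h \right)} = \left(n^{2} + 4 h\right) + 4 = 4 + n^{2} + 4 h$)
$u = - \frac{59}{6}$ ($u = \frac{2}{3} - \frac{31 + 32}{6} = \frac{2}{3} - \frac{21}{2} = - \frac{59}{6} \approx -9.8333$)
$A{\left(s \right)} = - \frac{4 \left(44 + s^{2}\right)}{s}$ ($A{\left(s \right)} = - 4 \frac{4 + s^{2} + 4 \cdot 10}{s} = - 4 \frac{4 + s^{2} + 40}{s} = - 4 \frac{44 + s^{2}}{s} = - \frac{4 \left(44 + s^{2}\right)}{s}$)
$- A{\left(u \right)} = - (- \frac{176}{- \frac{59}{6}} - - \frac{118}{3}) = - (\left(-176\right) \left(- \frac{6}{59}\right) + \frac{118}{3}) = - (\frac{1056}{59} + \frac{118}{3}) = \left(-1\right) \frac{10130}{177} = - \frac{10130}{177}$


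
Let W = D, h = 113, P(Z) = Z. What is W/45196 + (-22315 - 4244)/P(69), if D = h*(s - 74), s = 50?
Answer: -100045641/259877 ≈ -384.97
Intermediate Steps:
D = -2712 (D = 113*(50 - 74) = 113*(-24) = -2712)
W = -2712
W/45196 + (-22315 - 4244)/P(69) = -2712/45196 + (-22315 - 4244)/69 = -2712*1/45196 - 26559*1/69 = -678/11299 - 8853/23 = -100045641/259877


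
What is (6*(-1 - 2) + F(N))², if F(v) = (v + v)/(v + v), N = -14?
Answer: 289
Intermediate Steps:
F(v) = 1 (F(v) = (2*v)/((2*v)) = (2*v)*(1/(2*v)) = 1)
(6*(-1 - 2) + F(N))² = (6*(-1 - 2) + 1)² = (6*(-3) + 1)² = (-18 + 1)² = (-17)² = 289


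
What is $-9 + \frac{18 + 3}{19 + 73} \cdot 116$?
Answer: $\frac{402}{23} \approx 17.478$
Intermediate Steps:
$-9 + \frac{18 + 3}{19 + 73} \cdot 116 = -9 + \frac{21}{92} \cdot 116 = -9 + \frac{609}{23} = \frac{402}{23}$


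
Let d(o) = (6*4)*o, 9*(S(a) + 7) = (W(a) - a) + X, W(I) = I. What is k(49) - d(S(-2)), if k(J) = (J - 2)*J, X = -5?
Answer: 7453/3 ≈ 2484.3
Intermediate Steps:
k(J) = J*(-2 + J) (k(J) = (-2 + J)*J = J*(-2 + J))
S(a) = -68/9 (S(a) = -7 + ((a - a) - 5)/9 = -7 + (0 - 5)/9 = -7 + (1/9)*(-5) = -7 - 5/9 = -68/9)
d(o) = 24*o
k(49) - d(S(-2)) = 49*(-2 + 49) - 24*(-68)/9 = 49*47 - 1*(-544/3) = 2303 + 544/3 = 7453/3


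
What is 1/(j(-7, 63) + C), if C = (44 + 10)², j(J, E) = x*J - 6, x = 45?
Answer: 1/2595 ≈ 0.00038536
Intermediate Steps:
j(J, E) = -6 + 45*J (j(J, E) = 45*J - 6 = -6 + 45*J)
C = 2916 (C = 54² = 2916)
1/(j(-7, 63) + C) = 1/((-6 + 45*(-7)) + 2916) = 1/((-6 - 315) + 2916) = 1/(-321 + 2916) = 1/2595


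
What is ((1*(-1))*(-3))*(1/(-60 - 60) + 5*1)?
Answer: 599/40 ≈ 14.975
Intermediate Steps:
((1*(-1))*(-3))*(1/(-60 - 60) + 5*1) = (-1*(-3))*(1/(-120) + 5) = 3*(-1/120 + 5) = 3*(599/120) = 599/40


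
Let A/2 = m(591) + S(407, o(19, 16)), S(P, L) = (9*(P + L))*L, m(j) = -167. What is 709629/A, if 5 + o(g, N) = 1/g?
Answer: -256176069/13045762 ≈ -19.637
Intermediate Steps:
o(g, N) = -5 + 1/g
S(P, L) = L*(9*L + 9*P) (S(P, L) = (9*(L + P))*L = (9*L + 9*P)*L = L*(9*L + 9*P))
A = -13045762/361 (A = 2*(-167 + 9*(-5 + 1/19)*((-5 + 1/19) + 407)) = 2*(-167 + 9*(-94/19)*(-94/19 + 407)) = 2*(-167 + 9*(-94/19)*(7639/19)) = 2*(-167 - 6462594/361) = 2*(-6522881/361) = -13045762/361 ≈ -36138.)
709629/A = 709629/(-13045762/361) = 709629*(-361/13045762) = -256176069/13045762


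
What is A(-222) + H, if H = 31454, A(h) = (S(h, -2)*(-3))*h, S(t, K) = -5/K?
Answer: 33119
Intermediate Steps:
A(h) = -15*h/2 (A(h) = (-5/(-2)*(-3))*h = (-5*(-1/2)*(-3))*h = ((5/2)*(-3))*h = -15*h/2)
A(-222) + H = -15/2*(-222) + 31454 = 1665 + 31454 = 33119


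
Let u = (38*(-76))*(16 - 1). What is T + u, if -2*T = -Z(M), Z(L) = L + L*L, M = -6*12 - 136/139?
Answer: -786240360/19321 ≈ -40694.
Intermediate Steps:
M = -10144/139 (M = -72 - 136*1/139 = -72 - 136/139 = -10144/139 ≈ -72.978)
Z(L) = L + L²
u = -43320 (u = -2888*15 = -43320)
T = 50745360/19321 (T = -(-1)*(-10144*(1 - 10144/139)/139)/2 = -(-1)*(-10144/139*(-10005/139))/2 = -(-1)*101490720/(2*19321) = -½*(-101490720/19321) = 50745360/19321 ≈ 2626.4)
T + u = 50745360/19321 - 43320 = -786240360/19321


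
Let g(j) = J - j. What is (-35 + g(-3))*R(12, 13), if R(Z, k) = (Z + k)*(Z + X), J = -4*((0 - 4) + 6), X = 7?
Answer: -19000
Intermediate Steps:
J = -8 (J = -4*(-4 + 6) = -4*2 = -8)
g(j) = -8 - j
R(Z, k) = (7 + Z)*(Z + k) (R(Z, k) = (Z + k)*(Z + 7) = (Z + k)*(7 + Z) = (7 + Z)*(Z + k))
(-35 + g(-3))*R(12, 13) = (-35 + (-8 - 1*(-3)))*(12**2 + 7*12 + 7*13 + 12*13) = (-35 + (-8 + 3))*(144 + 84 + 91 + 156) = (-35 - 5)*475 = -40*475 = -19000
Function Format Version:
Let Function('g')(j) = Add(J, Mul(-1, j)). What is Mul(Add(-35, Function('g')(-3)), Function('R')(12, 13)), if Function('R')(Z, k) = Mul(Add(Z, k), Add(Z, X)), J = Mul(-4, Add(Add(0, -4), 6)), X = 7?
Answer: -19000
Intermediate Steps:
J = -8 (J = Mul(-4, Add(-4, 6)) = Mul(-4, 2) = -8)
Function('g')(j) = Add(-8, Mul(-1, j))
Function('R')(Z, k) = Mul(Add(7, Z), Add(Z, k)) (Function('R')(Z, k) = Mul(Add(Z, k), Add(Z, 7)) = Mul(Add(Z, k), Add(7, Z)) = Mul(Add(7, Z), Add(Z, k)))
Mul(Add(-35, Function('g')(-3)), Function('R')(12, 13)) = Mul(Add(-35, Add(-8, Mul(-1, -3))), Add(Pow(12, 2), Mul(7, 12), Mul(7, 13), Mul(12, 13))) = Mul(Add(-35, Add(-8, 3)), Add(144, 84, 91, 156)) = Mul(Add(-35, -5), 475) = Mul(-40, 475) = -19000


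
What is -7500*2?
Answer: -15000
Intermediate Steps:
-7500*2 = -1250*12 = -15000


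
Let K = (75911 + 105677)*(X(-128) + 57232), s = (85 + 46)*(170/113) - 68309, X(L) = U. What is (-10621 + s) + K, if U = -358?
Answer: 1167013961236/113 ≈ 1.0328e+10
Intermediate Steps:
X(L) = -358
s = -7696647/113 (s = 131*(170*(1/113)) - 68309 = 131*(170/113) - 68309 = 22270/113 - 68309 = -7696647/113 ≈ -68112.)
K = 10327635912 (K = (75911 + 105677)*(-358 + 57232) = 181588*56874 = 10327635912)
(-10621 + s) + K = (-10621 - 7696647/113) + 10327635912 = -8896820/113 + 10327635912 = 1167013961236/113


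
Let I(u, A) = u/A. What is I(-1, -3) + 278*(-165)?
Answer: -137609/3 ≈ -45870.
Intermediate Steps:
I(-1, -3) + 278*(-165) = -1/(-3) + 278*(-165) = -1*(-1/3) - 45870 = 1/3 - 45870 = -137609/3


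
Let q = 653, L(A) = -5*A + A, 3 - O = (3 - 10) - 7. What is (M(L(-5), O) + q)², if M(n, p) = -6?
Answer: 418609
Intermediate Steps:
O = 17 (O = 3 - ((3 - 10) - 7) = 3 - (-7 - 7) = 3 - 1*(-14) = 3 + 14 = 17)
L(A) = -4*A
(M(L(-5), O) + q)² = (-6 + 653)² = 647² = 418609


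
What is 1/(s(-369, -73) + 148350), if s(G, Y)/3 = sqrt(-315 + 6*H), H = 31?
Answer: 1150/170602509 - I*sqrt(129)/7335907887 ≈ 6.7408e-6 - 1.5482e-9*I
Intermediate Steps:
s(G, Y) = 3*I*sqrt(129) (s(G, Y) = 3*sqrt(-315 + 6*31) = 3*sqrt(-315 + 186) = 3*sqrt(-129) = 3*(I*sqrt(129)) = 3*I*sqrt(129))
1/(s(-369, -73) + 148350) = 1/(3*I*sqrt(129) + 148350) = 1/(148350 + 3*I*sqrt(129))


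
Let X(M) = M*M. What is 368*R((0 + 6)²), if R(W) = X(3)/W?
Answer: 92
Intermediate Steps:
X(M) = M²
R(W) = 9/W (R(W) = 3²/W = 9/W)
368*R((0 + 6)²) = 368*(9/((0 + 6)²)) = 368*(9/(6²)) = 368*(9/36) = 368*(9*(1/36)) = 368*(¼) = 92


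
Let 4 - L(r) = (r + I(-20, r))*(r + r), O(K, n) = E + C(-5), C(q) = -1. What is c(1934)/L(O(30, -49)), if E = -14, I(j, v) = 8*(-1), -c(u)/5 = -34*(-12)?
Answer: 1020/343 ≈ 2.9738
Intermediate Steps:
c(u) = -2040 (c(u) = -(-170)*(-12) = -5*408 = -2040)
I(j, v) = -8
O(K, n) = -15 (O(K, n) = -14 - 1 = -15)
L(r) = 4 - 2*r*(-8 + r) (L(r) = 4 - (r - 8)*(r + r) = 4 - (-8 + r)*2*r = 4 - 2*r*(-8 + r))
c(1934)/L(O(30, -49)) = -2040/(4 - 2*(-15)² + 16*(-15)) = -2040/(4 - 2*225 - 240) = -2040/(4 - 450 - 240) = -2040/(-686) = -2040*(-1/686) = 1020/343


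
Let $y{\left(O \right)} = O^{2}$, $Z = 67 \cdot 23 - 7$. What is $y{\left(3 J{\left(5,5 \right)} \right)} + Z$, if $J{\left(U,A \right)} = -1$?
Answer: $1543$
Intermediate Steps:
$Z = 1534$ ($Z = 1541 + \left(-7 + 0\right) = 1541 - 7 = 1534$)
$y{\left(3 J{\left(5,5 \right)} \right)} + Z = \left(3 \left(-1\right)\right)^{2} + 1534 = \left(-3\right)^{2} + 1534 = 9 + 1534 = 1543$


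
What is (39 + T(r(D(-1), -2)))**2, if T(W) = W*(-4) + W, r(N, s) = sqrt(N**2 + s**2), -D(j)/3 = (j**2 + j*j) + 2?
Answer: 2853 - 468*sqrt(37) ≈ 6.2671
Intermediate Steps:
D(j) = -6 - 6*j**2 (D(j) = -3*((j**2 + j*j) + 2) = -3*((j**2 + j**2) + 2) = -3*(2*j**2 + 2) = -3*(2 + 2*j**2) = -6 - 6*j**2)
T(W) = -3*W (T(W) = -4*W + W = -3*W)
(39 + T(r(D(-1), -2)))**2 = (39 - 3*sqrt((-6 - 6*(-1)**2)**2 + (-2)**2))**2 = (39 - 3*sqrt((-6 - 6*1)**2 + 4))**2 = (39 - 3*sqrt((-6 - 6)**2 + 4))**2 = (39 - 3*sqrt((-12)**2 + 4))**2 = (39 - 3*sqrt(144 + 4))**2 = (39 - 6*sqrt(37))**2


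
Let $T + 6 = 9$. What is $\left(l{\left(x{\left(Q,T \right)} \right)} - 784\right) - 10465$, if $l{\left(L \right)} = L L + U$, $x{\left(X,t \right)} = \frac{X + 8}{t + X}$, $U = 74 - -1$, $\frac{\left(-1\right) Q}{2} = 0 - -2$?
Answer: $-11158$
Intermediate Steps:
$Q = -4$ ($Q = - 2 \left(0 - -2\right) = - 2 \left(0 + 2\right) = \left(-2\right) 2 = -4$)
$T = 3$ ($T = -6 + 9 = 3$)
$U = 75$ ($U = 74 + 1 = 75$)
$x{\left(X,t \right)} = \frac{8 + X}{X + t}$
$l{\left(L \right)} = 75 + L^{2}$ ($l{\left(L \right)} = L L + 75 = L^{2} + 75 = 75 + L^{2}$)
$\left(l{\left(x{\left(Q,T \right)} \right)} - 784\right) - 10465 = \left(\left(75 + \left(\frac{8 - 4}{-4 + 3}\right)^{2}\right) - 784\right) - 10465 = \left(\left(75 + \left(\frac{1}{-1} \cdot 4\right)^{2}\right) - 784\right) - 10465 = \left(\left(75 + \left(\left(-1\right) 4\right)^{2}\right) - 784\right) - 10465 = \left(\left(75 + \left(-4\right)^{2}\right) - 784\right) - 10465 = \left(\left(75 + 16\right) - 784\right) - 10465 = \left(91 - 784\right) - 10465 = -693 - 10465 = -11158$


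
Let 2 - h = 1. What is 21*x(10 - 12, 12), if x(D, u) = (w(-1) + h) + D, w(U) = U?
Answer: -42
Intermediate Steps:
h = 1 (h = 2 - 1*1 = 2 - 1 = 1)
x(D, u) = D (x(D, u) = (-1 + 1) + D = 0 + D = D)
21*x(10 - 12, 12) = 21*(10 - 12) = 21*(-2) = -42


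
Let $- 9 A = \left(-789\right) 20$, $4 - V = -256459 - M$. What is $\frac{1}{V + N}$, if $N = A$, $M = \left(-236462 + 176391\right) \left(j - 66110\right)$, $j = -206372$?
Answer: $\frac{3}{49105573315} \approx 6.1093 \cdot 10^{-11}$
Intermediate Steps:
$M = 16368266222$ ($M = \left(-236462 + 176391\right) \left(-206372 - 66110\right) = \left(-60071\right) \left(-272482\right) = 16368266222$)
$V = 16368522685$ ($V = 4 - \left(-256459 - 16368266222\right) = 4 - -16368522681 = 4 + 16368522681 = 16368522685$)
$A = \frac{5260}{3}$ ($A = - \frac{\left(-789\right) 20}{9} = \left(- \frac{1}{9}\right) \left(-15780\right) = \frac{5260}{3} \approx 1753.3$)
$N = \frac{5260}{3} \approx 1753.3$
$\frac{1}{V + N} = \frac{1}{16368522685 + \frac{5260}{3}} = \frac{1}{\frac{49105573315}{3}} = \frac{3}{49105573315}$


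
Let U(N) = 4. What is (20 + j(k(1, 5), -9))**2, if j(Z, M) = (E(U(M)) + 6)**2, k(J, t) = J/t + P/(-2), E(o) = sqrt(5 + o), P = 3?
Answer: 10201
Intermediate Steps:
k(J, t) = -3/2 + J/t (k(J, t) = J/t + 3/(-2) = J/t + 3*(-1/2) = J/t - 3/2 = -3/2 + J/t)
j(Z, M) = 81 (j(Z, M) = (sqrt(5 + 4) + 6)**2 = (sqrt(9) + 6)**2 = (3 + 6)**2 = 9**2 = 81)
(20 + j(k(1, 5), -9))**2 = (20 + 81)**2 = 101**2 = 10201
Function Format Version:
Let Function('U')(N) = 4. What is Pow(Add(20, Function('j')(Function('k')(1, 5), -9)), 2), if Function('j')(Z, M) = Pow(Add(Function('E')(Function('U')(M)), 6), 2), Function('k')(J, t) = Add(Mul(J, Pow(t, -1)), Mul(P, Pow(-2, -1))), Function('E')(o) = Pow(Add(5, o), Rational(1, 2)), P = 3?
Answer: 10201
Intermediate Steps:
Function('k')(J, t) = Add(Rational(-3, 2), Mul(J, Pow(t, -1))) (Function('k')(J, t) = Add(Mul(J, Pow(t, -1)), Mul(3, Pow(-2, -1))) = Add(Mul(J, Pow(t, -1)), Mul(3, Rational(-1, 2))) = Add(Mul(J, Pow(t, -1)), Rational(-3, 2)) = Add(Rational(-3, 2), Mul(J, Pow(t, -1))))
Function('j')(Z, M) = 81 (Function('j')(Z, M) = Pow(Add(Pow(Add(5, 4), Rational(1, 2)), 6), 2) = Pow(Add(Pow(9, Rational(1, 2)), 6), 2) = Pow(Add(3, 6), 2) = Pow(9, 2) = 81)
Pow(Add(20, Function('j')(Function('k')(1, 5), -9)), 2) = Pow(Add(20, 81), 2) = Pow(101, 2) = 10201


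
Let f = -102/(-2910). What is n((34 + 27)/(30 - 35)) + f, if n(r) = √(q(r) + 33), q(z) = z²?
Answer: 17/485 + √4546/5 ≈ 13.520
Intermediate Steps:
f = 17/485 (f = -102*(-1/2910) = 17/485 ≈ 0.035052)
n(r) = √(33 + r²) (n(r) = √(r² + 33) = √(33 + r²))
n((34 + 27)/(30 - 35)) + f = √(33 + ((34 + 27)/(30 - 35))²) + 17/485 = √(33 + (61/(-5))²) + 17/485 = √(33 + (61*(-⅕))²) + 17/485 = √(33 + (-61/5)²) + 17/485 = √(33 + 3721/25) + 17/485 = √(4546/25) + 17/485 = √4546/5 + 17/485 = 17/485 + √4546/5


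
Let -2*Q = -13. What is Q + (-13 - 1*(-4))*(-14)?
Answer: 265/2 ≈ 132.50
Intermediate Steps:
Q = 13/2 (Q = -½*(-13) = 13/2 ≈ 6.5000)
Q + (-13 - 1*(-4))*(-14) = 13/2 + (-13 - 1*(-4))*(-14) = 13/2 + (-13 + 4)*(-14) = 13/2 - 9*(-14) = 13/2 + 126 = 265/2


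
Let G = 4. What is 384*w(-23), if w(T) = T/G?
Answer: -2208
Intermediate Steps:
w(T) = T/4
384*w(-23) = 384*((¼)*(-23)) = 384*(-23/4) = -2208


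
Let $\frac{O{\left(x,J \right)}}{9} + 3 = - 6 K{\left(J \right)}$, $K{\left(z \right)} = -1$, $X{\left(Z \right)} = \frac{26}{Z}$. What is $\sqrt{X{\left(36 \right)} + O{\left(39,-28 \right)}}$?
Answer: $\frac{\sqrt{998}}{6} \approx 5.2652$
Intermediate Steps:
$O{\left(x,J \right)} = 27$ ($O{\left(x,J \right)} = -27 + 9 \left(\left(-6\right) \left(-1\right)\right) = -27 + 9 \cdot 6 = -27 + 54 = 27$)
$\sqrt{X{\left(36 \right)} + O{\left(39,-28 \right)}} = \sqrt{\frac{26}{36} + 27} = \sqrt{26 \cdot \frac{1}{36} + 27} = \sqrt{\frac{13}{18} + 27} = \sqrt{\frac{499}{18}} = \frac{\sqrt{998}}{6}$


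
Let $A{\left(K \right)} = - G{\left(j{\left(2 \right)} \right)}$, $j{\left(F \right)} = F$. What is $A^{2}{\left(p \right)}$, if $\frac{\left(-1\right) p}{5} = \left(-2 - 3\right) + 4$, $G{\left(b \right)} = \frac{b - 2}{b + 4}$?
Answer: $0$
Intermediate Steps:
$G{\left(b \right)} = \frac{-2 + b}{4 + b}$
$p = 5$ ($p = - 5 \left(\left(-2 - 3\right) + 4\right) = - 5 \left(-5 + 4\right) = \left(-5\right) \left(-1\right) = 5$)
$A{\left(K \right)} = 0$ ($A{\left(K \right)} = - \frac{-2 + 2}{4 + 2} = - \frac{0}{6} = \left(-1\right) 0 = 0$)
$A^{2}{\left(p \right)} = 0^{2} = 0$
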